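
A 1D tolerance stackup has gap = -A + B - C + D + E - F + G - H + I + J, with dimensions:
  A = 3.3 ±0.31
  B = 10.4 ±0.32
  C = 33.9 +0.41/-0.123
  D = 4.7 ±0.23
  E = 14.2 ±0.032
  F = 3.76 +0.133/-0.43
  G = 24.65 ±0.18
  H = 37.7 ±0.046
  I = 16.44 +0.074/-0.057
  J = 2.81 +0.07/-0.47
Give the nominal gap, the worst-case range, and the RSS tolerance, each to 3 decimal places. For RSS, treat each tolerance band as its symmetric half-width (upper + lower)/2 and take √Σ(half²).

nominal=-5.460 wc=[-7.648,-3.645] rss=0.717

Stack each dimension's contribution:
  -A: nom -3.300 → Σnom=-3.300; wc +0.310/-0.310 → slack +0.310/-0.310; half-tol=0.310, Σhalf²=0.096100
  +B: nom +10.400 → Σnom=7.100; wc +0.320/-0.320 → slack +0.630/-0.630; half-tol=0.320, Σhalf²=0.198500
  -C: nom -33.900 → Σnom=-26.800; wc +0.123/-0.410 → slack +0.753/-1.040; half-tol=0.266, Σhalf²=0.269522
  +D: nom +4.700 → Σnom=-22.100; wc +0.230/-0.230 → slack +0.983/-1.270; half-tol=0.230, Σhalf²=0.322422
  +E: nom +14.200 → Σnom=-7.900; wc +0.032/-0.032 → slack +1.015/-1.302; half-tol=0.032, Σhalf²=0.323446
  -F: nom -3.760 → Σnom=-11.660; wc +0.430/-0.133 → slack +1.445/-1.435; half-tol=0.281, Σhalf²=0.402689
  +G: nom +24.650 → Σnom=12.990; wc +0.180/-0.180 → slack +1.625/-1.615; half-tol=0.180, Σhalf²=0.435088
  -H: nom -37.700 → Σnom=-24.710; wc +0.046/-0.046 → slack +1.671/-1.661; half-tol=0.046, Σhalf²=0.437204
  +I: nom +16.440 → Σnom=-8.270; wc +0.074/-0.057 → slack +1.745/-1.718; half-tol=0.066, Σhalf²=0.441495
  +J: nom +2.810 → Σnom=-5.460; wc +0.070/-0.470 → slack +1.815/-2.188; half-tol=0.270, Σhalf²=0.514395
Nominal = -5.460. Worst-case = [-5.460 - 2.188, -5.460 + 1.815] = [-7.648, -3.645]. RSS = √0.514395 = 0.717.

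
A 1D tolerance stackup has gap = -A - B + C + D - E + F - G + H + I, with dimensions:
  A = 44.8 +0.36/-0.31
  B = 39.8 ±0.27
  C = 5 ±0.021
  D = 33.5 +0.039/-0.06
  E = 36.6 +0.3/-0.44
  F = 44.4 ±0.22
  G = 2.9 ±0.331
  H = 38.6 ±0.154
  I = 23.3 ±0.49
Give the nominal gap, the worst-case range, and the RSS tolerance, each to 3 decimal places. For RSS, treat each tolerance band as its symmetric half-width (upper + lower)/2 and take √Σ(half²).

Stack each dimension's contribution:
  -A: nom -44.800 → Σnom=-44.800; wc +0.310/-0.360 → slack +0.310/-0.360; half-tol=0.335, Σhalf²=0.112225
  -B: nom -39.800 → Σnom=-84.600; wc +0.270/-0.270 → slack +0.580/-0.630; half-tol=0.270, Σhalf²=0.185125
  +C: nom +5.000 → Σnom=-79.600; wc +0.021/-0.021 → slack +0.601/-0.651; half-tol=0.021, Σhalf²=0.185566
  +D: nom +33.500 → Σnom=-46.100; wc +0.039/-0.060 → slack +0.640/-0.711; half-tol=0.050, Σhalf²=0.188016
  -E: nom -36.600 → Σnom=-82.700; wc +0.440/-0.300 → slack +1.080/-1.011; half-tol=0.370, Σhalf²=0.324916
  +F: nom +44.400 → Σnom=-38.300; wc +0.220/-0.220 → slack +1.300/-1.231; half-tol=0.220, Σhalf²=0.373316
  -G: nom -2.900 → Σnom=-41.200; wc +0.331/-0.331 → slack +1.631/-1.562; half-tol=0.331, Σhalf²=0.482877
  +H: nom +38.600 → Σnom=-2.600; wc +0.154/-0.154 → slack +1.785/-1.716; half-tol=0.154, Σhalf²=0.506593
  +I: nom +23.300 → Σnom=20.700; wc +0.490/-0.490 → slack +2.275/-2.206; half-tol=0.490, Σhalf²=0.746693
Nominal = 20.700. Worst-case = [20.700 - 2.206, 20.700 + 2.275] = [18.494, 22.975]. RSS = √0.746693 = 0.864.

nominal=20.700 wc=[18.494,22.975] rss=0.864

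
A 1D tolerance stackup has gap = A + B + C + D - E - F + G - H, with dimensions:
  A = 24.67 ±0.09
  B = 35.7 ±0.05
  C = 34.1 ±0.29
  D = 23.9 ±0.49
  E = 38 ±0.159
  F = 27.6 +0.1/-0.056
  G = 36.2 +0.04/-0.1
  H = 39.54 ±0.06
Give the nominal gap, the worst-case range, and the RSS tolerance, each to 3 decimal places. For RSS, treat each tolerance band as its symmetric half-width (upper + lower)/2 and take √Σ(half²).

nominal=49.430 wc=[48.091,50.665] rss=0.612

Stack each dimension's contribution:
  +A: nom +24.670 → Σnom=24.670; wc +0.090/-0.090 → slack +0.090/-0.090; half-tol=0.090, Σhalf²=0.008100
  +B: nom +35.700 → Σnom=60.370; wc +0.050/-0.050 → slack +0.140/-0.140; half-tol=0.050, Σhalf²=0.010600
  +C: nom +34.100 → Σnom=94.470; wc +0.290/-0.290 → slack +0.430/-0.430; half-tol=0.290, Σhalf²=0.094700
  +D: nom +23.900 → Σnom=118.370; wc +0.490/-0.490 → slack +0.920/-0.920; half-tol=0.490, Σhalf²=0.334800
  -E: nom -38.000 → Σnom=80.370; wc +0.159/-0.159 → slack +1.079/-1.079; half-tol=0.159, Σhalf²=0.360081
  -F: nom -27.600 → Σnom=52.770; wc +0.056/-0.100 → slack +1.135/-1.179; half-tol=0.078, Σhalf²=0.366165
  +G: nom +36.200 → Σnom=88.970; wc +0.040/-0.100 → slack +1.175/-1.279; half-tol=0.070, Σhalf²=0.371065
  -H: nom -39.540 → Σnom=49.430; wc +0.060/-0.060 → slack +1.235/-1.339; half-tol=0.060, Σhalf²=0.374665
Nominal = 49.430. Worst-case = [49.430 - 1.339, 49.430 + 1.235] = [48.091, 50.665]. RSS = √0.374665 = 0.612.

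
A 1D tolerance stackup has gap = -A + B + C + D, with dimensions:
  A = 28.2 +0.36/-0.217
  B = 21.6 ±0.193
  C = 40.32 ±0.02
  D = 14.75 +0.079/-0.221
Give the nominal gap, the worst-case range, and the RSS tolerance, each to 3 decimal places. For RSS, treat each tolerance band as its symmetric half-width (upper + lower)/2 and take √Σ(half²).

Stack each dimension's contribution:
  -A: nom -28.200 → Σnom=-28.200; wc +0.217/-0.360 → slack +0.217/-0.360; half-tol=0.288, Σhalf²=0.083232
  +B: nom +21.600 → Σnom=-6.600; wc +0.193/-0.193 → slack +0.410/-0.553; half-tol=0.193, Σhalf²=0.120481
  +C: nom +40.320 → Σnom=33.720; wc +0.020/-0.020 → slack +0.430/-0.573; half-tol=0.020, Σhalf²=0.120881
  +D: nom +14.750 → Σnom=48.470; wc +0.079/-0.221 → slack +0.509/-0.794; half-tol=0.150, Σhalf²=0.143381
Nominal = 48.470. Worst-case = [48.470 - 0.794, 48.470 + 0.509] = [47.676, 48.979]. RSS = √0.143381 = 0.379.

nominal=48.470 wc=[47.676,48.979] rss=0.379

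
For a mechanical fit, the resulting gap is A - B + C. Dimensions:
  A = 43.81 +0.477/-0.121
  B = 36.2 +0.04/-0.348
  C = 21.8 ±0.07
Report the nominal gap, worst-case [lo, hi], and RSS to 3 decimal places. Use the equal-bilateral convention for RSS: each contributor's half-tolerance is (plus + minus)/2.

nominal=29.410 wc=[29.179,30.305] rss=0.363

Stack each dimension's contribution:
  +A: nom +43.810 → Σnom=43.810; wc +0.477/-0.121 → slack +0.477/-0.121; half-tol=0.299, Σhalf²=0.089401
  -B: nom -36.200 → Σnom=7.610; wc +0.348/-0.040 → slack +0.825/-0.161; half-tol=0.194, Σhalf²=0.127037
  +C: nom +21.800 → Σnom=29.410; wc +0.070/-0.070 → slack +0.895/-0.231; half-tol=0.070, Σhalf²=0.131937
Nominal = 29.410. Worst-case = [29.410 - 0.231, 29.410 + 0.895] = [29.179, 30.305]. RSS = √0.131937 = 0.363.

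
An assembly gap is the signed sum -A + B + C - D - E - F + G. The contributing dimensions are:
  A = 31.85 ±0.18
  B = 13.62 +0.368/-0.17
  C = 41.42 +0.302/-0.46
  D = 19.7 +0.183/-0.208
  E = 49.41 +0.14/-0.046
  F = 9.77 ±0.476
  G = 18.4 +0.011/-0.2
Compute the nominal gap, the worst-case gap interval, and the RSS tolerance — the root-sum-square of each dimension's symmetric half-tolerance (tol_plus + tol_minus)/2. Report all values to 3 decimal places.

Stack each dimension's contribution:
  -A: nom -31.850 → Σnom=-31.850; wc +0.180/-0.180 → slack +0.180/-0.180; half-tol=0.180, Σhalf²=0.032400
  +B: nom +13.620 → Σnom=-18.230; wc +0.368/-0.170 → slack +0.548/-0.350; half-tol=0.269, Σhalf²=0.104761
  +C: nom +41.420 → Σnom=23.190; wc +0.302/-0.460 → slack +0.850/-0.810; half-tol=0.381, Σhalf²=0.249922
  -D: nom -19.700 → Σnom=3.490; wc +0.208/-0.183 → slack +1.058/-0.993; half-tol=0.196, Σhalf²=0.288142
  -E: nom -49.410 → Σnom=-45.920; wc +0.046/-0.140 → slack +1.104/-1.133; half-tol=0.093, Σhalf²=0.296791
  -F: nom -9.770 → Σnom=-55.690; wc +0.476/-0.476 → slack +1.580/-1.609; half-tol=0.476, Σhalf²=0.523367
  +G: nom +18.400 → Σnom=-37.290; wc +0.011/-0.200 → slack +1.591/-1.809; half-tol=0.106, Σhalf²=0.534498
Nominal = -37.290. Worst-case = [-37.290 - 1.809, -37.290 + 1.591] = [-39.099, -35.699]. RSS = √0.534498 = 0.731.

nominal=-37.290 wc=[-39.099,-35.699] rss=0.731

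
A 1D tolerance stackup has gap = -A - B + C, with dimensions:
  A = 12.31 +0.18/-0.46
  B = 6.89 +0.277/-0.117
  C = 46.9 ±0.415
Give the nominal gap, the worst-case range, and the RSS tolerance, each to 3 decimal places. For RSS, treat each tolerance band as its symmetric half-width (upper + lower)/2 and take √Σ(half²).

Stack each dimension's contribution:
  -A: nom -12.310 → Σnom=-12.310; wc +0.460/-0.180 → slack +0.460/-0.180; half-tol=0.320, Σhalf²=0.102400
  -B: nom -6.890 → Σnom=-19.200; wc +0.117/-0.277 → slack +0.577/-0.457; half-tol=0.197, Σhalf²=0.141209
  +C: nom +46.900 → Σnom=27.700; wc +0.415/-0.415 → slack +0.992/-0.872; half-tol=0.415, Σhalf²=0.313434
Nominal = 27.700. Worst-case = [27.700 - 0.872, 27.700 + 0.992] = [26.828, 28.692]. RSS = √0.313434 = 0.560.

nominal=27.700 wc=[26.828,28.692] rss=0.560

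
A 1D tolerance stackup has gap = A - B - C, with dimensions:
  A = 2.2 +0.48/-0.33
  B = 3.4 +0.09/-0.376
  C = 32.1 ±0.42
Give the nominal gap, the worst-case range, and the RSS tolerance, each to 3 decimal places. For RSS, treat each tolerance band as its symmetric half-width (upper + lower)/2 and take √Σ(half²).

nominal=-33.300 wc=[-34.140,-32.024] rss=0.628

Stack each dimension's contribution:
  +A: nom +2.200 → Σnom=2.200; wc +0.480/-0.330 → slack +0.480/-0.330; half-tol=0.405, Σhalf²=0.164025
  -B: nom -3.400 → Σnom=-1.200; wc +0.376/-0.090 → slack +0.856/-0.420; half-tol=0.233, Σhalf²=0.218314
  -C: nom -32.100 → Σnom=-33.300; wc +0.420/-0.420 → slack +1.276/-0.840; half-tol=0.420, Σhalf²=0.394714
Nominal = -33.300. Worst-case = [-33.300 - 0.840, -33.300 + 1.276] = [-34.140, -32.024]. RSS = √0.394714 = 0.628.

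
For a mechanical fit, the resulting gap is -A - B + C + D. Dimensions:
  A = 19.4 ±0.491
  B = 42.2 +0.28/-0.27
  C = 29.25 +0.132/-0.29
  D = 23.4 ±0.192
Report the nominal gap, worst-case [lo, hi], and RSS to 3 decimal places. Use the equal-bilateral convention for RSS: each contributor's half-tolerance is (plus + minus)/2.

nominal=-8.950 wc=[-10.203,-7.865] rss=0.631

Stack each dimension's contribution:
  -A: nom -19.400 → Σnom=-19.400; wc +0.491/-0.491 → slack +0.491/-0.491; half-tol=0.491, Σhalf²=0.241081
  -B: nom -42.200 → Σnom=-61.600; wc +0.270/-0.280 → slack +0.761/-0.771; half-tol=0.275, Σhalf²=0.316706
  +C: nom +29.250 → Σnom=-32.350; wc +0.132/-0.290 → slack +0.893/-1.061; half-tol=0.211, Σhalf²=0.361227
  +D: nom +23.400 → Σnom=-8.950; wc +0.192/-0.192 → slack +1.085/-1.253; half-tol=0.192, Σhalf²=0.398091
Nominal = -8.950. Worst-case = [-8.950 - 1.253, -8.950 + 1.085] = [-10.203, -7.865]. RSS = √0.398091 = 0.631.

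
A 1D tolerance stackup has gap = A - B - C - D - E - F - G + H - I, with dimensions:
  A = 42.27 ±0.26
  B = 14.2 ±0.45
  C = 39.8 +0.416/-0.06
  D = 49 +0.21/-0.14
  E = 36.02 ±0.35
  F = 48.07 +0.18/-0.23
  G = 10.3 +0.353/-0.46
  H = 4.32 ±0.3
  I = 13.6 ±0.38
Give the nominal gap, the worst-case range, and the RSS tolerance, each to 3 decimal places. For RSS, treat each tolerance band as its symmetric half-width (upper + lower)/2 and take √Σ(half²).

nominal=-164.400 wc=[-167.299,-161.770] rss=0.960

Stack each dimension's contribution:
  +A: nom +42.270 → Σnom=42.270; wc +0.260/-0.260 → slack +0.260/-0.260; half-tol=0.260, Σhalf²=0.067600
  -B: nom -14.200 → Σnom=28.070; wc +0.450/-0.450 → slack +0.710/-0.710; half-tol=0.450, Σhalf²=0.270100
  -C: nom -39.800 → Σnom=-11.730; wc +0.060/-0.416 → slack +0.770/-1.126; half-tol=0.238, Σhalf²=0.326744
  -D: nom -49.000 → Σnom=-60.730; wc +0.140/-0.210 → slack +0.910/-1.336; half-tol=0.175, Σhalf²=0.357369
  -E: nom -36.020 → Σnom=-96.750; wc +0.350/-0.350 → slack +1.260/-1.686; half-tol=0.350, Σhalf²=0.479869
  -F: nom -48.070 → Σnom=-144.820; wc +0.230/-0.180 → slack +1.490/-1.866; half-tol=0.205, Σhalf²=0.521894
  -G: nom -10.300 → Σnom=-155.120; wc +0.460/-0.353 → slack +1.950/-2.219; half-tol=0.406, Σhalf²=0.687136
  +H: nom +4.320 → Σnom=-150.800; wc +0.300/-0.300 → slack +2.250/-2.519; half-tol=0.300, Σhalf²=0.777136
  -I: nom -13.600 → Σnom=-164.400; wc +0.380/-0.380 → slack +2.630/-2.899; half-tol=0.380, Σhalf²=0.921536
Nominal = -164.400. Worst-case = [-164.400 - 2.899, -164.400 + 2.630] = [-167.299, -161.770]. RSS = √0.921536 = 0.960.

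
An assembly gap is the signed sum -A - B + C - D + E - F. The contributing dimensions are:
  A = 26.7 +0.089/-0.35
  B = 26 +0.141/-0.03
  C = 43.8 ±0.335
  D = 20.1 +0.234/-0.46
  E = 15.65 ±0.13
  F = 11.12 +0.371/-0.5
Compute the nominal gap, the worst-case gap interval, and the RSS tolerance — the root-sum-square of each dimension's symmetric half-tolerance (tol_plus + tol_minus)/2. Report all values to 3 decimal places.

nominal=-24.470 wc=[-25.770,-22.665] rss=0.703

Stack each dimension's contribution:
  -A: nom -26.700 → Σnom=-26.700; wc +0.350/-0.089 → slack +0.350/-0.089; half-tol=0.219, Σhalf²=0.048180
  -B: nom -26.000 → Σnom=-52.700; wc +0.030/-0.141 → slack +0.380/-0.230; half-tol=0.085, Σhalf²=0.055490
  +C: nom +43.800 → Σnom=-8.900; wc +0.335/-0.335 → slack +0.715/-0.565; half-tol=0.335, Σhalf²=0.167716
  -D: nom -20.100 → Σnom=-29.000; wc +0.460/-0.234 → slack +1.175/-0.799; half-tol=0.347, Σhalf²=0.288125
  +E: nom +15.650 → Σnom=-13.350; wc +0.130/-0.130 → slack +1.305/-0.929; half-tol=0.130, Σhalf²=0.305025
  -F: nom -11.120 → Σnom=-24.470; wc +0.500/-0.371 → slack +1.805/-1.300; half-tol=0.435, Σhalf²=0.494685
Nominal = -24.470. Worst-case = [-24.470 - 1.300, -24.470 + 1.805] = [-25.770, -22.665]. RSS = √0.494685 = 0.703.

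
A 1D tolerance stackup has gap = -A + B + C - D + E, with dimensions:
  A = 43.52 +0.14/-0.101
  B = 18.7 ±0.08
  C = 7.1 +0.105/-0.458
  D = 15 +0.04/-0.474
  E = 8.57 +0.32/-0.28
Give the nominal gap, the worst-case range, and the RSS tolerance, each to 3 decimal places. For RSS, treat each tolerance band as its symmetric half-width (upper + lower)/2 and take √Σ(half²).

Stack each dimension's contribution:
  -A: nom -43.520 → Σnom=-43.520; wc +0.101/-0.140 → slack +0.101/-0.140; half-tol=0.121, Σhalf²=0.014520
  +B: nom +18.700 → Σnom=-24.820; wc +0.080/-0.080 → slack +0.181/-0.220; half-tol=0.080, Σhalf²=0.020920
  +C: nom +7.100 → Σnom=-17.720; wc +0.105/-0.458 → slack +0.286/-0.678; half-tol=0.282, Σhalf²=0.100163
  -D: nom -15.000 → Σnom=-32.720; wc +0.474/-0.040 → slack +0.760/-0.718; half-tol=0.257, Σhalf²=0.166212
  +E: nom +8.570 → Σnom=-24.150; wc +0.320/-0.280 → slack +1.080/-0.998; half-tol=0.300, Σhalf²=0.256212
Nominal = -24.150. Worst-case = [-24.150 - 0.998, -24.150 + 1.080] = [-25.148, -23.070]. RSS = √0.256212 = 0.506.

nominal=-24.150 wc=[-25.148,-23.070] rss=0.506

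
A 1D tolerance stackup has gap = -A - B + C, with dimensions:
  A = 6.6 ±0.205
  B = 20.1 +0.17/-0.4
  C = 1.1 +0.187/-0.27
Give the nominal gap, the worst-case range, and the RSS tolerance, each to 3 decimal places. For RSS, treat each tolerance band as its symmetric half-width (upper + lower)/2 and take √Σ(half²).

nominal=-25.600 wc=[-26.245,-24.808] rss=0.419

Stack each dimension's contribution:
  -A: nom -6.600 → Σnom=-6.600; wc +0.205/-0.205 → slack +0.205/-0.205; half-tol=0.205, Σhalf²=0.042025
  -B: nom -20.100 → Σnom=-26.700; wc +0.400/-0.170 → slack +0.605/-0.375; half-tol=0.285, Σhalf²=0.123250
  +C: nom +1.100 → Σnom=-25.600; wc +0.187/-0.270 → slack +0.792/-0.645; half-tol=0.229, Σhalf²=0.175462
Nominal = -25.600. Worst-case = [-25.600 - 0.645, -25.600 + 0.792] = [-26.245, -24.808]. RSS = √0.175462 = 0.419.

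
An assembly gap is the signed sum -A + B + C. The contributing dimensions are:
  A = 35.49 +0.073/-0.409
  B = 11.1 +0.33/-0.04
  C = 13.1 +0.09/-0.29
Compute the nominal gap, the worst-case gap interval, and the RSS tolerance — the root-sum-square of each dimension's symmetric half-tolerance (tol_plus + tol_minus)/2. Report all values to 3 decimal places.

nominal=-11.290 wc=[-11.693,-10.461] rss=0.358

Stack each dimension's contribution:
  -A: nom -35.490 → Σnom=-35.490; wc +0.409/-0.073 → slack +0.409/-0.073; half-tol=0.241, Σhalf²=0.058081
  +B: nom +11.100 → Σnom=-24.390; wc +0.330/-0.040 → slack +0.739/-0.113; half-tol=0.185, Σhalf²=0.092306
  +C: nom +13.100 → Σnom=-11.290; wc +0.090/-0.290 → slack +0.829/-0.403; half-tol=0.190, Σhalf²=0.128406
Nominal = -11.290. Worst-case = [-11.290 - 0.403, -11.290 + 0.829] = [-11.693, -10.461]. RSS = √0.128406 = 0.358.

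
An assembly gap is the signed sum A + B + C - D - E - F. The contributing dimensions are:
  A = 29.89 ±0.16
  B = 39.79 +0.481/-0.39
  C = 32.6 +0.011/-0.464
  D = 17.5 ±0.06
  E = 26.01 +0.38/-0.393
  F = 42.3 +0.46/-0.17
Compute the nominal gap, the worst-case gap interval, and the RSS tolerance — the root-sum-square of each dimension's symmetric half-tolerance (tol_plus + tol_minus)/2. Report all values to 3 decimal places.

nominal=16.470 wc=[14.556,17.745] rss=0.724

Stack each dimension's contribution:
  +A: nom +29.890 → Σnom=29.890; wc +0.160/-0.160 → slack +0.160/-0.160; half-tol=0.160, Σhalf²=0.025600
  +B: nom +39.790 → Σnom=69.680; wc +0.481/-0.390 → slack +0.641/-0.550; half-tol=0.435, Σhalf²=0.215260
  +C: nom +32.600 → Σnom=102.280; wc +0.011/-0.464 → slack +0.652/-1.014; half-tol=0.238, Σhalf²=0.271667
  -D: nom -17.500 → Σnom=84.780; wc +0.060/-0.060 → slack +0.712/-1.074; half-tol=0.060, Σhalf²=0.275267
  -E: nom -26.010 → Σnom=58.770; wc +0.393/-0.380 → slack +1.105/-1.454; half-tol=0.387, Σhalf²=0.424649
  -F: nom -42.300 → Σnom=16.470; wc +0.170/-0.460 → slack +1.275/-1.914; half-tol=0.315, Σhalf²=0.523874
Nominal = 16.470. Worst-case = [16.470 - 1.914, 16.470 + 1.275] = [14.556, 17.745]. RSS = √0.523874 = 0.724.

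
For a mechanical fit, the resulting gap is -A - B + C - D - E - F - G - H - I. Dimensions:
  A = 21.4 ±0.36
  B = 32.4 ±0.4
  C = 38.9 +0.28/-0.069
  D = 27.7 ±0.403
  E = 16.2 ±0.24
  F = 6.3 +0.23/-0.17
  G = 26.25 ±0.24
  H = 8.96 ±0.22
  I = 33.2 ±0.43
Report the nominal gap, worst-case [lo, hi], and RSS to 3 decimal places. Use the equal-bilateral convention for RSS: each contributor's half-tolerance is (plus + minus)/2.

nominal=-133.510 wc=[-136.102,-130.767] rss=0.933

Stack each dimension's contribution:
  -A: nom -21.400 → Σnom=-21.400; wc +0.360/-0.360 → slack +0.360/-0.360; half-tol=0.360, Σhalf²=0.129600
  -B: nom -32.400 → Σnom=-53.800; wc +0.400/-0.400 → slack +0.760/-0.760; half-tol=0.400, Σhalf²=0.289600
  +C: nom +38.900 → Σnom=-14.900; wc +0.280/-0.069 → slack +1.040/-0.829; half-tol=0.175, Σhalf²=0.320050
  -D: nom -27.700 → Σnom=-42.600; wc +0.403/-0.403 → slack +1.443/-1.232; half-tol=0.403, Σhalf²=0.482459
  -E: nom -16.200 → Σnom=-58.800; wc +0.240/-0.240 → slack +1.683/-1.472; half-tol=0.240, Σhalf²=0.540059
  -F: nom -6.300 → Σnom=-65.100; wc +0.170/-0.230 → slack +1.853/-1.702; half-tol=0.200, Σhalf²=0.580059
  -G: nom -26.250 → Σnom=-91.350; wc +0.240/-0.240 → slack +2.093/-1.942; half-tol=0.240, Σhalf²=0.637659
  -H: nom -8.960 → Σnom=-100.310; wc +0.220/-0.220 → slack +2.313/-2.162; half-tol=0.220, Σhalf²=0.686059
  -I: nom -33.200 → Σnom=-133.510; wc +0.430/-0.430 → slack +2.743/-2.592; half-tol=0.430, Σhalf²=0.870959
Nominal = -133.510. Worst-case = [-133.510 - 2.592, -133.510 + 2.743] = [-136.102, -130.767]. RSS = √0.870959 = 0.933.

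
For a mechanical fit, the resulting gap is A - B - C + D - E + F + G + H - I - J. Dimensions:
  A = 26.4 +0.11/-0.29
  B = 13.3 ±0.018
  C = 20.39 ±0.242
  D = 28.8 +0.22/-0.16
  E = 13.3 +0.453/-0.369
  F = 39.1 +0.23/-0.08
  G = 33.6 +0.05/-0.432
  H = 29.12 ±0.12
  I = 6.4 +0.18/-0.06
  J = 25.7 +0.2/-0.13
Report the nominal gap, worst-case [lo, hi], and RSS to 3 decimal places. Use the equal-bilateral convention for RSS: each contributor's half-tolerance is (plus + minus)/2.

Stack each dimension's contribution:
  +A: nom +26.400 → Σnom=26.400; wc +0.110/-0.290 → slack +0.110/-0.290; half-tol=0.200, Σhalf²=0.040000
  -B: nom -13.300 → Σnom=13.100; wc +0.018/-0.018 → slack +0.128/-0.308; half-tol=0.018, Σhalf²=0.040324
  -C: nom -20.390 → Σnom=-7.290; wc +0.242/-0.242 → slack +0.370/-0.550; half-tol=0.242, Σhalf²=0.098888
  +D: nom +28.800 → Σnom=21.510; wc +0.220/-0.160 → slack +0.590/-0.710; half-tol=0.190, Σhalf²=0.134988
  -E: nom -13.300 → Σnom=8.210; wc +0.369/-0.453 → slack +0.959/-1.163; half-tol=0.411, Σhalf²=0.303909
  +F: nom +39.100 → Σnom=47.310; wc +0.230/-0.080 → slack +1.189/-1.243; half-tol=0.155, Σhalf²=0.327934
  +G: nom +33.600 → Σnom=80.910; wc +0.050/-0.432 → slack +1.239/-1.675; half-tol=0.241, Σhalf²=0.386015
  +H: nom +29.120 → Σnom=110.030; wc +0.120/-0.120 → slack +1.359/-1.795; half-tol=0.120, Σhalf²=0.400415
  -I: nom -6.400 → Σnom=103.630; wc +0.060/-0.180 → slack +1.419/-1.975; half-tol=0.120, Σhalf²=0.414815
  -J: nom -25.700 → Σnom=77.930; wc +0.130/-0.200 → slack +1.549/-2.175; half-tol=0.165, Σhalf²=0.442040
Nominal = 77.930. Worst-case = [77.930 - 2.175, 77.930 + 1.549] = [75.755, 79.479]. RSS = √0.442040 = 0.665.

nominal=77.930 wc=[75.755,79.479] rss=0.665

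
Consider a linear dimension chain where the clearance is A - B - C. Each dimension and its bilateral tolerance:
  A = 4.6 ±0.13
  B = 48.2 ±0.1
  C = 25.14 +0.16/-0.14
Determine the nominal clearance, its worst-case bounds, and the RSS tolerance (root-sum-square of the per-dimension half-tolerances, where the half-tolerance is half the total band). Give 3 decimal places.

Stack each dimension's contribution:
  +A: nom +4.600 → Σnom=4.600; wc +0.130/-0.130 → slack +0.130/-0.130; half-tol=0.130, Σhalf²=0.016900
  -B: nom -48.200 → Σnom=-43.600; wc +0.100/-0.100 → slack +0.230/-0.230; half-tol=0.100, Σhalf²=0.026900
  -C: nom -25.140 → Σnom=-68.740; wc +0.140/-0.160 → slack +0.370/-0.390; half-tol=0.150, Σhalf²=0.049400
Nominal = -68.740. Worst-case = [-68.740 - 0.390, -68.740 + 0.370] = [-69.130, -68.370]. RSS = √0.049400 = 0.222.

nominal=-68.740 wc=[-69.130,-68.370] rss=0.222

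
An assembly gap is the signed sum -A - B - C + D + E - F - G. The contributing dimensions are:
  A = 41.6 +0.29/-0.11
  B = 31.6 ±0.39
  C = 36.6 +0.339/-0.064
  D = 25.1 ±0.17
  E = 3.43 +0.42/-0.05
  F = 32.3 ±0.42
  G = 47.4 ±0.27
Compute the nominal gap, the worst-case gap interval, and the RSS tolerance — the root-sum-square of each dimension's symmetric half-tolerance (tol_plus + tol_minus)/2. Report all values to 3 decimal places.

Stack each dimension's contribution:
  -A: nom -41.600 → Σnom=-41.600; wc +0.110/-0.290 → slack +0.110/-0.290; half-tol=0.200, Σhalf²=0.040000
  -B: nom -31.600 → Σnom=-73.200; wc +0.390/-0.390 → slack +0.500/-0.680; half-tol=0.390, Σhalf²=0.192100
  -C: nom -36.600 → Σnom=-109.800; wc +0.064/-0.339 → slack +0.564/-1.019; half-tol=0.202, Σhalf²=0.232702
  +D: nom +25.100 → Σnom=-84.700; wc +0.170/-0.170 → slack +0.734/-1.189; half-tol=0.170, Σhalf²=0.261602
  +E: nom +3.430 → Σnom=-81.270; wc +0.420/-0.050 → slack +1.154/-1.239; half-tol=0.235, Σhalf²=0.316827
  -F: nom -32.300 → Σnom=-113.570; wc +0.420/-0.420 → slack +1.574/-1.659; half-tol=0.420, Σhalf²=0.493227
  -G: nom -47.400 → Σnom=-160.970; wc +0.270/-0.270 → slack +1.844/-1.929; half-tol=0.270, Σhalf²=0.566127
Nominal = -160.970. Worst-case = [-160.970 - 1.929, -160.970 + 1.844] = [-162.899, -159.126]. RSS = √0.566127 = 0.752.

nominal=-160.970 wc=[-162.899,-159.126] rss=0.752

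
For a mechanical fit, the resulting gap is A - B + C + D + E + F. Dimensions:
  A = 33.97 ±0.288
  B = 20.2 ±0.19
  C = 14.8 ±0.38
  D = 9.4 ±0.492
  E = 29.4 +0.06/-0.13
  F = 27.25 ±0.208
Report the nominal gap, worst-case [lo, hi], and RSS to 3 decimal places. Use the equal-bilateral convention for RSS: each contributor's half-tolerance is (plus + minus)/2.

Stack each dimension's contribution:
  +A: nom +33.970 → Σnom=33.970; wc +0.288/-0.288 → slack +0.288/-0.288; half-tol=0.288, Σhalf²=0.082944
  -B: nom -20.200 → Σnom=13.770; wc +0.190/-0.190 → slack +0.478/-0.478; half-tol=0.190, Σhalf²=0.119044
  +C: nom +14.800 → Σnom=28.570; wc +0.380/-0.380 → slack +0.858/-0.858; half-tol=0.380, Σhalf²=0.263444
  +D: nom +9.400 → Σnom=37.970; wc +0.492/-0.492 → slack +1.350/-1.350; half-tol=0.492, Σhalf²=0.505508
  +E: nom +29.400 → Σnom=67.370; wc +0.060/-0.130 → slack +1.410/-1.480; half-tol=0.095, Σhalf²=0.514533
  +F: nom +27.250 → Σnom=94.620; wc +0.208/-0.208 → slack +1.618/-1.688; half-tol=0.208, Σhalf²=0.557797
Nominal = 94.620. Worst-case = [94.620 - 1.688, 94.620 + 1.618] = [92.932, 96.238]. RSS = √0.557797 = 0.747.

nominal=94.620 wc=[92.932,96.238] rss=0.747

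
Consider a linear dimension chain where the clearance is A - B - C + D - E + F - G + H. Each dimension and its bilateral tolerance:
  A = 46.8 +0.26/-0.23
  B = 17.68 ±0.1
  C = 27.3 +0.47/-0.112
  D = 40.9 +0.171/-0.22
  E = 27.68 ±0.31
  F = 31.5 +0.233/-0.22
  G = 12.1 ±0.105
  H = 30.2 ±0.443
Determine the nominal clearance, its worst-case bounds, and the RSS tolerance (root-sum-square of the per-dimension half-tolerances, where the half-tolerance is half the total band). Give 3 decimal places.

nominal=64.640 wc=[62.542,66.374] rss=0.740

Stack each dimension's contribution:
  +A: nom +46.800 → Σnom=46.800; wc +0.260/-0.230 → slack +0.260/-0.230; half-tol=0.245, Σhalf²=0.060025
  -B: nom -17.680 → Σnom=29.120; wc +0.100/-0.100 → slack +0.360/-0.330; half-tol=0.100, Σhalf²=0.070025
  -C: nom -27.300 → Σnom=1.820; wc +0.112/-0.470 → slack +0.472/-0.800; half-tol=0.291, Σhalf²=0.154706
  +D: nom +40.900 → Σnom=42.720; wc +0.171/-0.220 → slack +0.643/-1.020; half-tol=0.196, Σhalf²=0.192926
  -E: nom -27.680 → Σnom=15.040; wc +0.310/-0.310 → slack +0.953/-1.330; half-tol=0.310, Σhalf²=0.289026
  +F: nom +31.500 → Σnom=46.540; wc +0.233/-0.220 → slack +1.186/-1.550; half-tol=0.227, Σhalf²=0.340329
  -G: nom -12.100 → Σnom=34.440; wc +0.105/-0.105 → slack +1.291/-1.655; half-tol=0.105, Σhalf²=0.351354
  +H: nom +30.200 → Σnom=64.640; wc +0.443/-0.443 → slack +1.734/-2.098; half-tol=0.443, Σhalf²=0.547602
Nominal = 64.640. Worst-case = [64.640 - 2.098, 64.640 + 1.734] = [62.542, 66.374]. RSS = √0.547602 = 0.740.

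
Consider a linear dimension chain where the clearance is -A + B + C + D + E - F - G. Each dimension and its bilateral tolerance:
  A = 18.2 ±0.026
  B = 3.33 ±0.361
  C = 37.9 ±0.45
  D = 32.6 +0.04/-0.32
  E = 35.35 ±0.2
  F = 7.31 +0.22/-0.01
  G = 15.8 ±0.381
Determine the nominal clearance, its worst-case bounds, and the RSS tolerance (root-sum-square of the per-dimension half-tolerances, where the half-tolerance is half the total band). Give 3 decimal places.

nominal=67.870 wc=[65.912,69.338] rss=0.751

Stack each dimension's contribution:
  -A: nom -18.200 → Σnom=-18.200; wc +0.026/-0.026 → slack +0.026/-0.026; half-tol=0.026, Σhalf²=0.000676
  +B: nom +3.330 → Σnom=-14.870; wc +0.361/-0.361 → slack +0.387/-0.387; half-tol=0.361, Σhalf²=0.130997
  +C: nom +37.900 → Σnom=23.030; wc +0.450/-0.450 → slack +0.837/-0.837; half-tol=0.450, Σhalf²=0.333497
  +D: nom +32.600 → Σnom=55.630; wc +0.040/-0.320 → slack +0.877/-1.157; half-tol=0.180, Σhalf²=0.365897
  +E: nom +35.350 → Σnom=90.980; wc +0.200/-0.200 → slack +1.077/-1.357; half-tol=0.200, Σhalf²=0.405897
  -F: nom -7.310 → Σnom=83.670; wc +0.010/-0.220 → slack +1.087/-1.577; half-tol=0.115, Σhalf²=0.419122
  -G: nom -15.800 → Σnom=67.870; wc +0.381/-0.381 → slack +1.468/-1.958; half-tol=0.381, Σhalf²=0.564283
Nominal = 67.870. Worst-case = [67.870 - 1.958, 67.870 + 1.468] = [65.912, 69.338]. RSS = √0.564283 = 0.751.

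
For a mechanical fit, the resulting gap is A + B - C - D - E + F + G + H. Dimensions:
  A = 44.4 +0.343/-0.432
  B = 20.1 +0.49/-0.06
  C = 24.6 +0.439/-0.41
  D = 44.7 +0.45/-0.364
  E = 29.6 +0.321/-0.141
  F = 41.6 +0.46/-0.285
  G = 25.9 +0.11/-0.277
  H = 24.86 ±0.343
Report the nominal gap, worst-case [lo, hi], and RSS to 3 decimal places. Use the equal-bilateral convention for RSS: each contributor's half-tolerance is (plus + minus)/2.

nominal=57.960 wc=[55.353,60.621] rss=0.959

Stack each dimension's contribution:
  +A: nom +44.400 → Σnom=44.400; wc +0.343/-0.432 → slack +0.343/-0.432; half-tol=0.388, Σhalf²=0.150156
  +B: nom +20.100 → Σnom=64.500; wc +0.490/-0.060 → slack +0.833/-0.492; half-tol=0.275, Σhalf²=0.225781
  -C: nom -24.600 → Σnom=39.900; wc +0.410/-0.439 → slack +1.243/-0.931; half-tol=0.424, Σhalf²=0.405981
  -D: nom -44.700 → Σnom=-4.800; wc +0.364/-0.450 → slack +1.607/-1.381; half-tol=0.407, Σhalf²=0.571631
  -E: nom -29.600 → Σnom=-34.400; wc +0.141/-0.321 → slack +1.748/-1.702; half-tol=0.231, Σhalf²=0.624992
  +F: nom +41.600 → Σnom=7.200; wc +0.460/-0.285 → slack +2.208/-1.987; half-tol=0.372, Σhalf²=0.763748
  +G: nom +25.900 → Σnom=33.100; wc +0.110/-0.277 → slack +2.318/-2.264; half-tol=0.194, Σhalf²=0.801190
  +H: nom +24.860 → Σnom=57.960; wc +0.343/-0.343 → slack +2.661/-2.607; half-tol=0.343, Σhalf²=0.918839
Nominal = 57.960. Worst-case = [57.960 - 2.607, 57.960 + 2.661] = [55.353, 60.621]. RSS = √0.918839 = 0.959.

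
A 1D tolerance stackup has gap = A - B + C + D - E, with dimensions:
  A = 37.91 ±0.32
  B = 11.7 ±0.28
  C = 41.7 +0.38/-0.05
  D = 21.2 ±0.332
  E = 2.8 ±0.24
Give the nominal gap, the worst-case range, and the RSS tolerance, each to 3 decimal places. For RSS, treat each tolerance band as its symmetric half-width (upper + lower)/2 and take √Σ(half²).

nominal=86.310 wc=[85.088,87.862] rss=0.628

Stack each dimension's contribution:
  +A: nom +37.910 → Σnom=37.910; wc +0.320/-0.320 → slack +0.320/-0.320; half-tol=0.320, Σhalf²=0.102400
  -B: nom -11.700 → Σnom=26.210; wc +0.280/-0.280 → slack +0.600/-0.600; half-tol=0.280, Σhalf²=0.180800
  +C: nom +41.700 → Σnom=67.910; wc +0.380/-0.050 → slack +0.980/-0.650; half-tol=0.215, Σhalf²=0.227025
  +D: nom +21.200 → Σnom=89.110; wc +0.332/-0.332 → slack +1.312/-0.982; half-tol=0.332, Σhalf²=0.337249
  -E: nom -2.800 → Σnom=86.310; wc +0.240/-0.240 → slack +1.552/-1.222; half-tol=0.240, Σhalf²=0.394849
Nominal = 86.310. Worst-case = [86.310 - 1.222, 86.310 + 1.552] = [85.088, 87.862]. RSS = √0.394849 = 0.628.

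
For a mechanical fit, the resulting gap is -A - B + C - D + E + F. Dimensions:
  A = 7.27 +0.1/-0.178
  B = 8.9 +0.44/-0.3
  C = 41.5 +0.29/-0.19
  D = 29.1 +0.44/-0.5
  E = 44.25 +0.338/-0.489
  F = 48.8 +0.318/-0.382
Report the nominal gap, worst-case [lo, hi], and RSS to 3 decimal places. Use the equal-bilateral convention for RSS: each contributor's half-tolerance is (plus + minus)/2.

Stack each dimension's contribution:
  -A: nom -7.270 → Σnom=-7.270; wc +0.178/-0.100 → slack +0.178/-0.100; half-tol=0.139, Σhalf²=0.019321
  -B: nom -8.900 → Σnom=-16.170; wc +0.300/-0.440 → slack +0.478/-0.540; half-tol=0.370, Σhalf²=0.156221
  +C: nom +41.500 → Σnom=25.330; wc +0.290/-0.190 → slack +0.768/-0.730; half-tol=0.240, Σhalf²=0.213821
  -D: nom -29.100 → Σnom=-3.770; wc +0.500/-0.440 → slack +1.268/-1.170; half-tol=0.470, Σhalf²=0.434721
  +E: nom +44.250 → Σnom=40.480; wc +0.338/-0.489 → slack +1.606/-1.659; half-tol=0.413, Σhalf²=0.605703
  +F: nom +48.800 → Σnom=89.280; wc +0.318/-0.382 → slack +1.924/-2.041; half-tol=0.350, Σhalf²=0.728203
Nominal = 89.280. Worst-case = [89.280 - 2.041, 89.280 + 1.924] = [87.239, 91.204]. RSS = √0.728203 = 0.853.

nominal=89.280 wc=[87.239,91.204] rss=0.853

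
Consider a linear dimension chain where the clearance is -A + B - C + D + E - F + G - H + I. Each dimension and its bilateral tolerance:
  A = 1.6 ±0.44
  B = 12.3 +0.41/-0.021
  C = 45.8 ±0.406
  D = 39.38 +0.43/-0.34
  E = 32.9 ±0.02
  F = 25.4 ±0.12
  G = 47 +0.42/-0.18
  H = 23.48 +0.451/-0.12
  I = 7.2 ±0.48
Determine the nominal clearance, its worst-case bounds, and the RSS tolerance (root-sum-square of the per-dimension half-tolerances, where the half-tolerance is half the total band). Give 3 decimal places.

nominal=42.500 wc=[40.042,45.346] rss=0.985

Stack each dimension's contribution:
  -A: nom -1.600 → Σnom=-1.600; wc +0.440/-0.440 → slack +0.440/-0.440; half-tol=0.440, Σhalf²=0.193600
  +B: nom +12.300 → Σnom=10.700; wc +0.410/-0.021 → slack +0.850/-0.461; half-tol=0.215, Σhalf²=0.240040
  -C: nom -45.800 → Σnom=-35.100; wc +0.406/-0.406 → slack +1.256/-0.867; half-tol=0.406, Σhalf²=0.404876
  +D: nom +39.380 → Σnom=4.280; wc +0.430/-0.340 → slack +1.686/-1.207; half-tol=0.385, Σhalf²=0.553101
  +E: nom +32.900 → Σnom=37.180; wc +0.020/-0.020 → slack +1.706/-1.227; half-tol=0.020, Σhalf²=0.553501
  -F: nom -25.400 → Σnom=11.780; wc +0.120/-0.120 → slack +1.826/-1.347; half-tol=0.120, Σhalf²=0.567901
  +G: nom +47.000 → Σnom=58.780; wc +0.420/-0.180 → slack +2.246/-1.527; half-tol=0.300, Σhalf²=0.657901
  -H: nom -23.480 → Σnom=35.300; wc +0.120/-0.451 → slack +2.366/-1.978; half-tol=0.285, Σhalf²=0.739411
  +I: nom +7.200 → Σnom=42.500; wc +0.480/-0.480 → slack +2.846/-2.458; half-tol=0.480, Σhalf²=0.969811
Nominal = 42.500. Worst-case = [42.500 - 2.458, 42.500 + 2.846] = [40.042, 45.346]. RSS = √0.969811 = 0.985.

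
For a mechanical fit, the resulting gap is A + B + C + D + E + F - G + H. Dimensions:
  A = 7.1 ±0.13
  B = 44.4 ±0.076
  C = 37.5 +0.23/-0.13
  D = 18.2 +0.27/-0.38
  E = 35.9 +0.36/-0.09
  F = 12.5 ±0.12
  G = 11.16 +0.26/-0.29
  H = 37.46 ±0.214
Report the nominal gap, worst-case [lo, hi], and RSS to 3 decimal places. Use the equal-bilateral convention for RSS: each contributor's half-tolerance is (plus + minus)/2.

nominal=181.900 wc=[180.500,183.590] rss=0.589

Stack each dimension's contribution:
  +A: nom +7.100 → Σnom=7.100; wc +0.130/-0.130 → slack +0.130/-0.130; half-tol=0.130, Σhalf²=0.016900
  +B: nom +44.400 → Σnom=51.500; wc +0.076/-0.076 → slack +0.206/-0.206; half-tol=0.076, Σhalf²=0.022676
  +C: nom +37.500 → Σnom=89.000; wc +0.230/-0.130 → slack +0.436/-0.336; half-tol=0.180, Σhalf²=0.055076
  +D: nom +18.200 → Σnom=107.200; wc +0.270/-0.380 → slack +0.706/-0.716; half-tol=0.325, Σhalf²=0.160701
  +E: nom +35.900 → Σnom=143.100; wc +0.360/-0.090 → slack +1.066/-0.806; half-tol=0.225, Σhalf²=0.211326
  +F: nom +12.500 → Σnom=155.600; wc +0.120/-0.120 → slack +1.186/-0.926; half-tol=0.120, Σhalf²=0.225726
  -G: nom -11.160 → Σnom=144.440; wc +0.290/-0.260 → slack +1.476/-1.186; half-tol=0.275, Σhalf²=0.301351
  +H: nom +37.460 → Σnom=181.900; wc +0.214/-0.214 → slack +1.690/-1.400; half-tol=0.214, Σhalf²=0.347147
Nominal = 181.900. Worst-case = [181.900 - 1.400, 181.900 + 1.690] = [180.500, 183.590]. RSS = √0.347147 = 0.589.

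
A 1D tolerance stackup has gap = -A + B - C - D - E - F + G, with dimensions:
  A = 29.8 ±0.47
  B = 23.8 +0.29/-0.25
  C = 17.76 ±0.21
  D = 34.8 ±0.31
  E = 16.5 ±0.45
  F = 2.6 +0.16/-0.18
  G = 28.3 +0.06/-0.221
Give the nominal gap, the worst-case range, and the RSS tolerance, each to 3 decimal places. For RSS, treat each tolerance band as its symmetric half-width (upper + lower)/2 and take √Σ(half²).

nominal=-49.360 wc=[-51.431,-47.390] rss=0.828

Stack each dimension's contribution:
  -A: nom -29.800 → Σnom=-29.800; wc +0.470/-0.470 → slack +0.470/-0.470; half-tol=0.470, Σhalf²=0.220900
  +B: nom +23.800 → Σnom=-6.000; wc +0.290/-0.250 → slack +0.760/-0.720; half-tol=0.270, Σhalf²=0.293800
  -C: nom -17.760 → Σnom=-23.760; wc +0.210/-0.210 → slack +0.970/-0.930; half-tol=0.210, Σhalf²=0.337900
  -D: nom -34.800 → Σnom=-58.560; wc +0.310/-0.310 → slack +1.280/-1.240; half-tol=0.310, Σhalf²=0.434000
  -E: nom -16.500 → Σnom=-75.060; wc +0.450/-0.450 → slack +1.730/-1.690; half-tol=0.450, Σhalf²=0.636500
  -F: nom -2.600 → Σnom=-77.660; wc +0.180/-0.160 → slack +1.910/-1.850; half-tol=0.170, Σhalf²=0.665400
  +G: nom +28.300 → Σnom=-49.360; wc +0.060/-0.221 → slack +1.970/-2.071; half-tol=0.141, Σhalf²=0.685140
Nominal = -49.360. Worst-case = [-49.360 - 2.071, -49.360 + 1.970] = [-51.431, -47.390]. RSS = √0.685140 = 0.828.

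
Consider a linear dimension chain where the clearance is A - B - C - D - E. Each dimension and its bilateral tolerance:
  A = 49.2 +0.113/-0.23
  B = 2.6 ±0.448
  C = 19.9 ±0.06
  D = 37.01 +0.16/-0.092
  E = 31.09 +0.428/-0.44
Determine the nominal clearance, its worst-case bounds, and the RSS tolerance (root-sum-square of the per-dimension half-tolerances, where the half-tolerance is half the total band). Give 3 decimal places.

nominal=-41.400 wc=[-42.726,-40.247] rss=0.662

Stack each dimension's contribution:
  +A: nom +49.200 → Σnom=49.200; wc +0.113/-0.230 → slack +0.113/-0.230; half-tol=0.172, Σhalf²=0.029412
  -B: nom -2.600 → Σnom=46.600; wc +0.448/-0.448 → slack +0.561/-0.678; half-tol=0.448, Σhalf²=0.230116
  -C: nom -19.900 → Σnom=26.700; wc +0.060/-0.060 → slack +0.621/-0.738; half-tol=0.060, Σhalf²=0.233716
  -D: nom -37.010 → Σnom=-10.310; wc +0.092/-0.160 → slack +0.713/-0.898; half-tol=0.126, Σhalf²=0.249592
  -E: nom -31.090 → Σnom=-41.400; wc +0.440/-0.428 → slack +1.153/-1.326; half-tol=0.434, Σhalf²=0.437948
Nominal = -41.400. Worst-case = [-41.400 - 1.326, -41.400 + 1.153] = [-42.726, -40.247]. RSS = √0.437948 = 0.662.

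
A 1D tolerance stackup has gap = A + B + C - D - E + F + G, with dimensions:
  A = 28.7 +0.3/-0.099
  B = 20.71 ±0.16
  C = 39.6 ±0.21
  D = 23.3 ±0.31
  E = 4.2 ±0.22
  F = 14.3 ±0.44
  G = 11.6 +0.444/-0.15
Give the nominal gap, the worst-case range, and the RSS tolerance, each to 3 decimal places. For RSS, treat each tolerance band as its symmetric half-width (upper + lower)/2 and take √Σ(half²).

Stack each dimension's contribution:
  +A: nom +28.700 → Σnom=28.700; wc +0.300/-0.099 → slack +0.300/-0.099; half-tol=0.200, Σhalf²=0.039800
  +B: nom +20.710 → Σnom=49.410; wc +0.160/-0.160 → slack +0.460/-0.259; half-tol=0.160, Σhalf²=0.065400
  +C: nom +39.600 → Σnom=89.010; wc +0.210/-0.210 → slack +0.670/-0.469; half-tol=0.210, Σhalf²=0.109500
  -D: nom -23.300 → Σnom=65.710; wc +0.310/-0.310 → slack +0.980/-0.779; half-tol=0.310, Σhalf²=0.205600
  -E: nom -4.200 → Σnom=61.510; wc +0.220/-0.220 → slack +1.200/-0.999; half-tol=0.220, Σhalf²=0.254000
  +F: nom +14.300 → Σnom=75.810; wc +0.440/-0.440 → slack +1.640/-1.439; half-tol=0.440, Σhalf²=0.447600
  +G: nom +11.600 → Σnom=87.410; wc +0.444/-0.150 → slack +2.084/-1.589; half-tol=0.297, Σhalf²=0.535809
Nominal = 87.410. Worst-case = [87.410 - 1.589, 87.410 + 2.084] = [85.821, 89.494]. RSS = √0.535809 = 0.732.

nominal=87.410 wc=[85.821,89.494] rss=0.732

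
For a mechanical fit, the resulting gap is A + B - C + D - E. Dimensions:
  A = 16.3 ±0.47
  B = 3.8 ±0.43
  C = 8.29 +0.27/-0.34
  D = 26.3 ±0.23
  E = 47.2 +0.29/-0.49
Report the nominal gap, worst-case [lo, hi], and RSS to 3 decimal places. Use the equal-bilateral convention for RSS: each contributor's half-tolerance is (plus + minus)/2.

nominal=-9.090 wc=[-10.780,-7.130] rss=0.839

Stack each dimension's contribution:
  +A: nom +16.300 → Σnom=16.300; wc +0.470/-0.470 → slack +0.470/-0.470; half-tol=0.470, Σhalf²=0.220900
  +B: nom +3.800 → Σnom=20.100; wc +0.430/-0.430 → slack +0.900/-0.900; half-tol=0.430, Σhalf²=0.405800
  -C: nom -8.290 → Σnom=11.810; wc +0.340/-0.270 → slack +1.240/-1.170; half-tol=0.305, Σhalf²=0.498825
  +D: nom +26.300 → Σnom=38.110; wc +0.230/-0.230 → slack +1.470/-1.400; half-tol=0.230, Σhalf²=0.551725
  -E: nom -47.200 → Σnom=-9.090; wc +0.490/-0.290 → slack +1.960/-1.690; half-tol=0.390, Σhalf²=0.703825
Nominal = -9.090. Worst-case = [-9.090 - 1.690, -9.090 + 1.960] = [-10.780, -7.130]. RSS = √0.703825 = 0.839.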